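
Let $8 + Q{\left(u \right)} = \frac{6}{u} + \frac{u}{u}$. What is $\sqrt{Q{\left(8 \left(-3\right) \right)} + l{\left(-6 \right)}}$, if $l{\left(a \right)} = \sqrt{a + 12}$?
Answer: $\frac{\sqrt{-29 + 4 \sqrt{6}}}{2} \approx 2.191 i$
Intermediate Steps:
$Q{\left(u \right)} = -7 + \frac{6}{u}$ ($Q{\left(u \right)} = -8 + \left(\frac{6}{u} + \frac{u}{u}\right) = -8 + \left(\frac{6}{u} + 1\right) = -8 + \left(1 + \frac{6}{u}\right) = -7 + \frac{6}{u}$)
$l{\left(a \right)} = \sqrt{12 + a}$
$\sqrt{Q{\left(8 \left(-3\right) \right)} + l{\left(-6 \right)}} = \sqrt{\left(-7 + \frac{6}{8 \left(-3\right)}\right) + \sqrt{12 - 6}} = \sqrt{\left(-7 + \frac{6}{-24}\right) + \sqrt{6}} = \sqrt{\left(-7 + 6 \left(- \frac{1}{24}\right)\right) + \sqrt{6}} = \sqrt{\left(-7 - \frac{1}{4}\right) + \sqrt{6}} = \sqrt{- \frac{29}{4} + \sqrt{6}}$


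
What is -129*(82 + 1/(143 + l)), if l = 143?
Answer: -3025437/286 ≈ -10578.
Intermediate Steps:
-129*(82 + 1/(143 + l)) = -129*(82 + 1/(143 + 143)) = -129*(82 + 1/286) = -129*23453/286 = -3025437/286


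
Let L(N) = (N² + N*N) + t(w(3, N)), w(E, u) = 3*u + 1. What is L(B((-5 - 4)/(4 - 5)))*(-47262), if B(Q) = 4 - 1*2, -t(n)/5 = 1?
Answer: -141786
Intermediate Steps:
w(E, u) = 1 + 3*u
t(n) = -5 (t(n) = -5*1 = -5)
B(Q) = 2 (B(Q) = 4 - 2 = 2)
L(N) = -5 + 2*N² (L(N) = (N² + N*N) - 5 = (N² + N²) - 5 = 2*N² - 5 = -5 + 2*N²)
L(B((-5 - 4)/(4 - 5)))*(-47262) = (-5 + 2*2²)*(-47262) = (-5 + 2*4)*(-47262) = (-5 + 8)*(-47262) = 3*(-47262) = -141786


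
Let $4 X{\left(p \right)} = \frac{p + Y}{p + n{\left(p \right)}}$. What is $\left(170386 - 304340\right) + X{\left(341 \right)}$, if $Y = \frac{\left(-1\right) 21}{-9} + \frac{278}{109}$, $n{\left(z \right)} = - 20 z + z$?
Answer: $- \frac{134431292240}{1003563} \approx -1.3395 \cdot 10^{5}$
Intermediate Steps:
$n{\left(z \right)} = - 19 z$
$Y = \frac{1597}{327}$ ($Y = \left(-21\right) \left(- \frac{1}{9}\right) + 278 \cdot \frac{1}{109} = \frac{7}{3} + \frac{278}{109} = \frac{1597}{327} \approx 4.8838$)
$X{\left(p \right)} = - \frac{\frac{1597}{327} + p}{72 p}$ ($X{\left(p \right)} = \frac{\left(p + \frac{1597}{327}\right) \frac{1}{p - 19 p}}{4} = \frac{\left(\frac{1597}{327} + p\right) \frac{1}{\left(-18\right) p}}{4} = \frac{\left(\frac{1597}{327} + p\right) \left(- \frac{1}{18 p}\right)}{4} = \frac{\left(- \frac{1}{18}\right) \frac{1}{p} \left(\frac{1597}{327} + p\right)}{4} = - \frac{\frac{1597}{327} + p}{72 p}$)
$\left(170386 - 304340\right) + X{\left(341 \right)} = \left(170386 - 304340\right) + \frac{-1597 - 111507}{23544 \cdot 341} = -133954 + \frac{1}{23544} \cdot \frac{1}{341} \left(-1597 - 111507\right) = -133954 + \frac{1}{23544} \cdot \frac{1}{341} \left(-113104\right) = -133954 - \frac{14138}{1003563} = - \frac{134431292240}{1003563}$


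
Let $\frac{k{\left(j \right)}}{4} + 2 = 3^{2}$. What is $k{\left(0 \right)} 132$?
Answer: $3696$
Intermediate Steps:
$k{\left(j \right)} = 28$ ($k{\left(j \right)} = -8 + 4 \cdot 3^{2} = -8 + 4 \cdot 9 = -8 + 36 = 28$)
$k{\left(0 \right)} 132 = 28 \cdot 132 = 3696$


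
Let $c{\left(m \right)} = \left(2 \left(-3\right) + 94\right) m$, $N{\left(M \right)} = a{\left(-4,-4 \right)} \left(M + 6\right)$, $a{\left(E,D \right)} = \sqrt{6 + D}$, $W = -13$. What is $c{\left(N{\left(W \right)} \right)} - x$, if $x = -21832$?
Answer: $21832 - 616 \sqrt{2} \approx 20961.0$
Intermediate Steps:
$N{\left(M \right)} = \sqrt{2} \left(6 + M\right)$ ($N{\left(M \right)} = \sqrt{6 - 4} \left(M + 6\right) = \sqrt{2} \left(6 + M\right)$)
$c{\left(m \right)} = 88 m$ ($c{\left(m \right)} = \left(-6 + 94\right) m = 88 m$)
$c{\left(N{\left(W \right)} \right)} - x = 88 \sqrt{2} \left(6 - 13\right) - -21832 = 88 \sqrt{2} \left(-7\right) + 21832 = 88 \left(- 7 \sqrt{2}\right) + 21832 = - 616 \sqrt{2} + 21832 = 21832 - 616 \sqrt{2}$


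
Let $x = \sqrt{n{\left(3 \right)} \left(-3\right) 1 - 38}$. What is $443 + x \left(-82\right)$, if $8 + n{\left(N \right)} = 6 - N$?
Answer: $443 - 82 i \sqrt{23} \approx 443.0 - 393.26 i$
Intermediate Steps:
$n{\left(N \right)} = -2 - N$ ($n{\left(N \right)} = -8 - \left(-6 + N\right) = -2 - N$)
$x = i \sqrt{23}$ ($x = \sqrt{\left(-2 - 3\right) \left(-3\right) 1 - 38} = \sqrt{\left(-5\right) \left(-3\right) 1 - 38} = \sqrt{15 \cdot 1 - 38} = \sqrt{15 - 38} = \sqrt{-23} = i \sqrt{23} \approx 4.7958 i$)
$443 + x \left(-82\right) = 443 + i \sqrt{23} \left(-82\right) = 443 - 82 i \sqrt{23}$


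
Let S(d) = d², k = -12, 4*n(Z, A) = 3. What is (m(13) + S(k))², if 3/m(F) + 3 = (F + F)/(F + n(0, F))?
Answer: 74287161/3721 ≈ 19964.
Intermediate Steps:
n(Z, A) = ¾ (n(Z, A) = (¼)*3 = ¾)
m(F) = 3/(-3 + 2*F/(¾ + F)) (m(F) = 3/(-3 + (F + F)/(F + ¾)) = 3/(-3 + (2*F)/(¾ + F)) = 3/(-3 + 2*F/(¾ + F)))
(m(13) + S(k))² = (3*(-3 - 4*13)/(9 + 4*13) + (-12)²)² = (3*(-3 - 52)/(9 + 52) + 144)² = (3*(-55)/61 + 144)² = (3*(1/61)*(-55) + 144)² = (-165/61 + 144)² = (8619/61)² = 74287161/3721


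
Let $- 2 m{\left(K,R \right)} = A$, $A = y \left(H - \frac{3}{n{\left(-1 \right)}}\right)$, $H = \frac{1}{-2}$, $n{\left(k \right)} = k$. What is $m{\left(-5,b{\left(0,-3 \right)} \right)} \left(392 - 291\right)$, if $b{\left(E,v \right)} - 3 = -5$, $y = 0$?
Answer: $0$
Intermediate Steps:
$b{\left(E,v \right)} = -2$ ($b{\left(E,v \right)} = 3 - 5 = -2$)
$H = - \frac{1}{2} \approx -0.5$
$A = 0$ ($A = 0 \left(- \frac{1}{2} - \frac{3}{-1}\right) = 0 \left(- \frac{1}{2} - -3\right) = 0 \left(- \frac{1}{2} + 3\right) = 0 \cdot \frac{5}{2} = 0$)
$m{\left(K,R \right)} = 0$ ($m{\left(K,R \right)} = \left(- \frac{1}{2}\right) 0 = 0$)
$m{\left(-5,b{\left(0,-3 \right)} \right)} \left(392 - 291\right) = 0 \left(392 - 291\right) = 0 \cdot 101 = 0$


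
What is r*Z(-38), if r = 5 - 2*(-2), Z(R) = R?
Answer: -342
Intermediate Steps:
r = 9 (r = 5 + 4 = 9)
r*Z(-38) = 9*(-38) = -342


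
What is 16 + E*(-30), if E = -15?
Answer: 466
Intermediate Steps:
16 + E*(-30) = 16 - 15*(-30) = 16 + 450 = 466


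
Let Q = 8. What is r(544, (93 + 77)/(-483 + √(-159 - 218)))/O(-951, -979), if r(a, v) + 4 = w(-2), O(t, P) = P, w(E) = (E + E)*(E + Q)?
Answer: 28/979 ≈ 0.028601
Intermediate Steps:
w(E) = 2*E*(8 + E) (w(E) = (E + E)*(E + 8) = (2*E)*(8 + E) = 2*E*(8 + E))
r(a, v) = -28 (r(a, v) = -4 + 2*(-2)*(8 - 2) = -4 + 2*(-2)*6 = -4 - 24 = -28)
r(544, (93 + 77)/(-483 + √(-159 - 218)))/O(-951, -979) = -28/(-979) = -28*(-1/979) = 28/979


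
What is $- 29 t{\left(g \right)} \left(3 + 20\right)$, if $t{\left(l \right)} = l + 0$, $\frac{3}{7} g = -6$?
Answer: $9338$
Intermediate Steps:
$g = -14$ ($g = \frac{7}{3} \left(-6\right) = -14$)
$t{\left(l \right)} = l$
$- 29 t{\left(g \right)} \left(3 + 20\right) = \left(-29\right) \left(-14\right) \left(3 + 20\right) = 406 \cdot 23 = 9338$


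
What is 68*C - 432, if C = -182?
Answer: -12808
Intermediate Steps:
68*C - 432 = 68*(-182) - 432 = -12376 - 432 = -12808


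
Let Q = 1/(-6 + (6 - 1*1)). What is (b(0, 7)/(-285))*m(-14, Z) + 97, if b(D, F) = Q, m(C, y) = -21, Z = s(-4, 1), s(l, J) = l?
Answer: 9208/95 ≈ 96.926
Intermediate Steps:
Z = -4
Q = -1 (Q = 1/(-6 + (6 - 1)) = 1/(-6 + 5) = 1/(-1) = -1)
b(D, F) = -1
(b(0, 7)/(-285))*m(-14, Z) + 97 = -1/(-285)*(-21) + 97 = -1*(-1/285)*(-21) + 97 = (1/285)*(-21) + 97 = -7/95 + 97 = 9208/95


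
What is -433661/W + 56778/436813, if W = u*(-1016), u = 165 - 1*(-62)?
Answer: 202523586089/100743055816 ≈ 2.0103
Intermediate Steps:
u = 227 (u = 165 + 62 = 227)
W = -230632 (W = 227*(-1016) = -230632)
-433661/W + 56778/436813 = -433661/(-230632) + 56778/436813 = -433661*(-1/230632) + 56778*(1/436813) = 433661/230632 + 56778/436813 = 202523586089/100743055816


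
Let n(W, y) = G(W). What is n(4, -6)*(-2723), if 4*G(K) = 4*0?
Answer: 0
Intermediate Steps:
G(K) = 0 (G(K) = (4*0)/4 = (¼)*0 = 0)
n(W, y) = 0
n(4, -6)*(-2723) = 0*(-2723) = 0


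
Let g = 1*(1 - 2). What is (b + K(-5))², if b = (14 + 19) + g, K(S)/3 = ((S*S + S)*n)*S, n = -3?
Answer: 868624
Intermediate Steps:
g = -1 (g = 1*(-1) = -1)
K(S) = 3*S*(-3*S - 3*S²) (K(S) = 3*(((S*S + S)*(-3))*S) = 3*(((S² + S)*(-3))*S) = 3*(((S + S²)*(-3))*S) = 3*((-3*S - 3*S²)*S) = 3*(S*(-3*S - 3*S²)) = 3*S*(-3*S - 3*S²))
b = 32 (b = (14 + 19) - 1 = 33 - 1 = 32)
(b + K(-5))² = (32 + 9*(-5)²*(-1 - 1*(-5)))² = (32 + 9*25*(-1 + 5))² = (32 + 9*25*4)² = (32 + 900)² = 932² = 868624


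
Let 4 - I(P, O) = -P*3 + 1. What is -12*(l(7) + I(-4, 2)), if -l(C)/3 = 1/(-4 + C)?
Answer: 120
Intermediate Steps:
I(P, O) = 3 + 3*P (I(P, O) = 4 - (-P*3 + 1) = 4 - (-3*P + 1) = 4 - (1 - 3*P) = 4 + (-1 + 3*P) = 3 + 3*P)
l(C) = -3/(-4 + C)
-12*(l(7) + I(-4, 2)) = -12*(-3/(-4 + 7) + (3 + 3*(-4))) = -12*(-3/3 + (3 - 12)) = -12*(-3*1/3 - 9) = -12*(-1 - 9) = -12*(-10) = 120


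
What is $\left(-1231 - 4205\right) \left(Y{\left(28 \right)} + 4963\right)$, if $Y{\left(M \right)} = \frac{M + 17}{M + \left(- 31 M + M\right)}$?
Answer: $- \frac{5476649049}{203} \approx -2.6979 \cdot 10^{7}$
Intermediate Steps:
$Y{\left(M \right)} = - \frac{17 + M}{29 M}$ ($Y{\left(M \right)} = \frac{17 + M}{M - 30 M} = \frac{17 + M}{\left(-29\right) M} = \left(17 + M\right) \left(- \frac{1}{29 M}\right) = - \frac{17 + M}{29 M}$)
$\left(-1231 - 4205\right) \left(Y{\left(28 \right)} + 4963\right) = \left(-1231 - 4205\right) \left(\frac{-17 - 28}{29 \cdot 28} + 4963\right) = - 5436 \left(\frac{1}{29} \cdot \frac{1}{28} \left(-17 - 28\right) + 4963\right) = - 5436 \left(\frac{1}{29} \cdot \frac{1}{28} \left(-45\right) + 4963\right) = - 5436 \left(- \frac{45}{812} + 4963\right) = \left(-5436\right) \frac{4029911}{812} = - \frac{5476649049}{203}$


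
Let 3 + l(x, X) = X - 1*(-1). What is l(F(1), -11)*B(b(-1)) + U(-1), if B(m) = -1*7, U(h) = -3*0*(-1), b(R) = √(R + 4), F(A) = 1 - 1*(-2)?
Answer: 91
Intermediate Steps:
F(A) = 3 (F(A) = 1 + 2 = 3)
b(R) = √(4 + R)
U(h) = 0 (U(h) = 0*(-1) = 0)
l(x, X) = -2 + X (l(x, X) = -3 + (X - 1*(-1)) = -3 + (X + 1) = -3 + (1 + X) = -2 + X)
B(m) = -7
l(F(1), -11)*B(b(-1)) + U(-1) = (-2 - 11)*(-7) + 0 = -13*(-7) + 0 = 91 + 0 = 91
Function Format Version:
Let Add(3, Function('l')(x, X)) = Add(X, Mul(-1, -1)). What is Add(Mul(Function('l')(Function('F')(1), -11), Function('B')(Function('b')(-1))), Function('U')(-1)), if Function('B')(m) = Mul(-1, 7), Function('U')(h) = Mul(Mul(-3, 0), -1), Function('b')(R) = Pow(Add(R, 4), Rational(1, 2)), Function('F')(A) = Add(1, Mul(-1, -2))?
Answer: 91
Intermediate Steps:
Function('F')(A) = 3 (Function('F')(A) = Add(1, 2) = 3)
Function('b')(R) = Pow(Add(4, R), Rational(1, 2))
Function('U')(h) = 0 (Function('U')(h) = Mul(0, -1) = 0)
Function('l')(x, X) = Add(-2, X) (Function('l')(x, X) = Add(-3, Add(X, Mul(-1, -1))) = Add(-3, Add(X, 1)) = Add(-3, Add(1, X)) = Add(-2, X))
Function('B')(m) = -7
Add(Mul(Function('l')(Function('F')(1), -11), Function('B')(Function('b')(-1))), Function('U')(-1)) = Add(Mul(Add(-2, -11), -7), 0) = Add(Mul(-13, -7), 0) = Add(91, 0) = 91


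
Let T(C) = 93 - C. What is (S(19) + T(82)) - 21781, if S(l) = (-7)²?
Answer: -21721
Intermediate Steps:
S(l) = 49
(S(19) + T(82)) - 21781 = (49 + (93 - 1*82)) - 21781 = (49 + (93 - 82)) - 21781 = (49 + 11) - 21781 = 60 - 21781 = -21721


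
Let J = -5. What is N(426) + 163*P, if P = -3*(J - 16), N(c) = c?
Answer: 10695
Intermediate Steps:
P = 63 (P = -3*(-5 - 16) = -3*(-21) = 63)
N(426) + 163*P = 426 + 163*63 = 426 + 10269 = 10695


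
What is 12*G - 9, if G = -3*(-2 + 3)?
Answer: -45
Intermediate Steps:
G = -3 (G = -3*1 = -3)
12*G - 9 = 12*(-3) - 9 = -36 - 9 = -45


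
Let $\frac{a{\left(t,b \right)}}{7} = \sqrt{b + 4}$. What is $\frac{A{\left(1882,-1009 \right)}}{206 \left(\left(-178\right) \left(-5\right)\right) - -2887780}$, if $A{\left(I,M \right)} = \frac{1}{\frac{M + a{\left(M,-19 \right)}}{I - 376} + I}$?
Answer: $\frac{2133462099}{12326696473627781440} - \frac{5271 i \sqrt{15}}{12326696473627781440} \approx 1.7308 \cdot 10^{-10} - 1.6561 \cdot 10^{-15} i$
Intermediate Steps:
$a{\left(t,b \right)} = 7 \sqrt{4 + b}$ ($a{\left(t,b \right)} = 7 \sqrt{b + 4} = 7 \sqrt{4 + b}$)
$A{\left(I,M \right)} = \frac{1}{I + \frac{M + 7 i \sqrt{15}}{-376 + I}}$ ($A{\left(I,M \right)} = \frac{1}{\frac{M + 7 \sqrt{4 - 19}}{I - 376} + I} = \frac{1}{\frac{M + 7 \sqrt{-15}}{-376 + I} + I} = \frac{1}{\frac{M + 7 i \sqrt{15}}{-376 + I} + I} = \frac{1}{I + \frac{M + 7 i \sqrt{15}}{-376 + I}}$)
$\frac{A{\left(1882,-1009 \right)}}{206 \left(\left(-178\right) \left(-5\right)\right) - -2887780} = \frac{\frac{1}{-1009 + 1882^{2} - 707632 + 7 i \sqrt{15}} \left(-376 + 1882\right)}{206 \left(\left(-178\right) \left(-5\right)\right) - -2887780} = \frac{\frac{1}{-1009 + 3541924 - 707632 + 7 i \sqrt{15}} \cdot 1506}{206 \cdot 890 + 2887780} = \frac{\frac{1}{2833283 + 7 i \sqrt{15}} \cdot 1506}{183340 + 2887780} = \frac{1506 \frac{1}{2833283 + 7 i \sqrt{15}}}{3071120} = \frac{1506}{2833283 + 7 i \sqrt{15}} \cdot \frac{1}{3071120} = \frac{753}{1535560 \left(2833283 + 7 i \sqrt{15}\right)}$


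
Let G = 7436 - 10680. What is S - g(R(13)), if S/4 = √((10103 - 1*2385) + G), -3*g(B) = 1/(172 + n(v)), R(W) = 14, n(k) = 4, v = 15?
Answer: 1/528 + 4*√4474 ≈ 267.55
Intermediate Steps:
G = -3244
g(B) = -1/528 (g(B) = -1/(3*(172 + 4)) = -⅓/176 = -⅓*1/176 = -1/528)
S = 4*√4474 (S = 4*√((10103 - 1*2385) - 3244) = 4*√((10103 - 2385) - 3244) = 4*√(7718 - 3244) = 4*√4474 ≈ 267.55)
S - g(R(13)) = 4*√4474 - 1*(-1/528) = 4*√4474 + 1/528 = 1/528 + 4*√4474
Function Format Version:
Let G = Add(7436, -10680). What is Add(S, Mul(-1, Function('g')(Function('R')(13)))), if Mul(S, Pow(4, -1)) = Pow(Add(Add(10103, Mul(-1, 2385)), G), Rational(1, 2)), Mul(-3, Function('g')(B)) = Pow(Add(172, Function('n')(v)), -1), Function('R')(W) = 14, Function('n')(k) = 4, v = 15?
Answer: Add(Rational(1, 528), Mul(4, Pow(4474, Rational(1, 2)))) ≈ 267.55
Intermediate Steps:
G = -3244
Function('g')(B) = Rational(-1, 528) (Function('g')(B) = Mul(Rational(-1, 3), Pow(Add(172, 4), -1)) = Mul(Rational(-1, 3), Pow(176, -1)) = Mul(Rational(-1, 3), Rational(1, 176)) = Rational(-1, 528))
S = Mul(4, Pow(4474, Rational(1, 2))) (S = Mul(4, Pow(Add(Add(10103, Mul(-1, 2385)), -3244), Rational(1, 2))) = Mul(4, Pow(Add(Add(10103, -2385), -3244), Rational(1, 2))) = Mul(4, Pow(Add(7718, -3244), Rational(1, 2))) = Mul(4, Pow(4474, Rational(1, 2))) ≈ 267.55)
Add(S, Mul(-1, Function('g')(Function('R')(13)))) = Add(Mul(4, Pow(4474, Rational(1, 2))), Mul(-1, Rational(-1, 528))) = Add(Mul(4, Pow(4474, Rational(1, 2))), Rational(1, 528)) = Add(Rational(1, 528), Mul(4, Pow(4474, Rational(1, 2))))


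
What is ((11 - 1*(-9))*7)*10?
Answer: 1400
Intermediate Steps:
((11 - 1*(-9))*7)*10 = ((11 + 9)*7)*10 = (20*7)*10 = 140*10 = 1400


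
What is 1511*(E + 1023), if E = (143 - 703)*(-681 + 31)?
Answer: 551549753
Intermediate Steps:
E = 364000 (E = -560*(-650) = 364000)
1511*(E + 1023) = 1511*(364000 + 1023) = 1511*365023 = 551549753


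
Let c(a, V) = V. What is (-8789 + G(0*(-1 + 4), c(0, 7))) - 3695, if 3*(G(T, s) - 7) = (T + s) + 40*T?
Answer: -37424/3 ≈ -12475.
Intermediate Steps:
G(T, s) = 7 + s/3 + 41*T/3 (G(T, s) = 7 + ((T + s) + 40*T)/3 = 7 + (s + 41*T)/3 = 7 + (s/3 + 41*T/3) = 7 + s/3 + 41*T/3)
(-8789 + G(0*(-1 + 4), c(0, 7))) - 3695 = (-8789 + (7 + (⅓)*7 + 41*(0*(-1 + 4))/3)) - 3695 = (-8789 + (7 + 7/3 + 41*(0*3)/3)) - 3695 = (-8789 + (7 + 7/3 + (41/3)*0)) - 3695 = (-8789 + (7 + 7/3 + 0)) - 3695 = (-8789 + 28/3) - 3695 = -26339/3 - 3695 = -37424/3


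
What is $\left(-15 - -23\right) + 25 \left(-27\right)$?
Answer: $-667$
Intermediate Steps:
$\left(-15 - -23\right) + 25 \left(-27\right) = \left(-15 + 23\right) - 675 = 8 - 675 = -667$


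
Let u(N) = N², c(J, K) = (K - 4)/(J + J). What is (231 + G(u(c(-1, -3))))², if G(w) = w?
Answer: 946729/16 ≈ 59171.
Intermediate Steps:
c(J, K) = (-4 + K)/(2*J) (c(J, K) = (-4 + K)/((2*J)) = (-4 + K)*(1/(2*J)) = (-4 + K)/(2*J))
(231 + G(u(c(-1, -3))))² = (231 + ((½)*(-4 - 3)/(-1))²)² = (231 + ((½)*(-1)*(-7))²)² = (231 + (7/2)²)² = (231 + 49/4)² = (973/4)² = 946729/16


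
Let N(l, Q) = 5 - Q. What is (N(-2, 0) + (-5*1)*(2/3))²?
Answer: 25/9 ≈ 2.7778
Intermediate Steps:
(N(-2, 0) + (-5*1)*(2/3))² = ((5 - 1*0) + (-5*1)*(2/3))² = ((5 + 0) - 10/3)² = (5 - 5*⅔)² = (5 - 10/3)² = (5/3)² = 25/9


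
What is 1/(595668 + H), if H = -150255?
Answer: 1/445413 ≈ 2.2451e-6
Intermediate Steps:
1/(595668 + H) = 1/(595668 - 150255) = 1/445413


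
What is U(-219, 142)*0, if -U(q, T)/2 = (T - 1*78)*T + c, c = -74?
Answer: 0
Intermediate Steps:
U(q, T) = 148 - 2*T*(-78 + T) (U(q, T) = -2*((T - 1*78)*T - 74) = -2*((T - 78)*T - 74) = -2*((-78 + T)*T - 74) = -2*(T*(-78 + T) - 74) = -2*(-74 + T*(-78 + T)) = 148 - 2*T*(-78 + T))
U(-219, 142)*0 = (148 - 2*142² + 156*142)*0 = (148 - 2*20164 + 22152)*0 = (148 - 40328 + 22152)*0 = -18028*0 = 0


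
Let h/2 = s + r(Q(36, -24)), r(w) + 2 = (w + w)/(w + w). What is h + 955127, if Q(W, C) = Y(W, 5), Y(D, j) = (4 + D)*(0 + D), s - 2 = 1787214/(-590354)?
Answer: 281930325619/295177 ≈ 9.5512e+5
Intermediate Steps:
s = -303253/295177 (s = 2 + 1787214/(-590354) = 2 + 1787214*(-1/590354) = 2 - 893607/295177 = -303253/295177 ≈ -1.0274)
Y(D, j) = D*(4 + D) (Y(D, j) = (4 + D)*D = D*(4 + D))
Q(W, C) = W*(4 + W)
r(w) = -1 (r(w) = -2 + (w + w)/(w + w) = -2 + (2*w)/((2*w)) = -2 + (2*w)*(1/(2*w)) = -2 + 1 = -1)
h = -1196860/295177 (h = 2*(-303253/295177 - 1) = 2*(-598430/295177) = -1196860/295177 ≈ -4.0547)
h + 955127 = -1196860/295177 + 955127 = 281930325619/295177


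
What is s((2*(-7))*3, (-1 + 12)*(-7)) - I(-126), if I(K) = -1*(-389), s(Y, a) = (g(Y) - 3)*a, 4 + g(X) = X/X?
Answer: 73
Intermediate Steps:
g(X) = -3 (g(X) = -4 + X/X = -4 + 1 = -3)
s(Y, a) = -6*a (s(Y, a) = (-3 - 3)*a = -6*a)
I(K) = 389
s((2*(-7))*3, (-1 + 12)*(-7)) - I(-126) = -6*(-1 + 12)*(-7) - 1*389 = -66*(-7) - 389 = -6*(-77) - 389 = 462 - 389 = 73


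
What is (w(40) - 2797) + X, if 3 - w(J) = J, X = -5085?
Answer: -7919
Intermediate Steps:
w(J) = 3 - J
(w(40) - 2797) + X = ((3 - 1*40) - 2797) - 5085 = ((3 - 40) - 2797) - 5085 = (-37 - 2797) - 5085 = -2834 - 5085 = -7919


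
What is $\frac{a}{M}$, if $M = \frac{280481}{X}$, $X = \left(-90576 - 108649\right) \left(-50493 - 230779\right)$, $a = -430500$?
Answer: $- \frac{588382349100000}{6841} \approx -8.6008 \cdot 10^{10}$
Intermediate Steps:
$X = 56036414200$ ($X = \left(-199225\right) \left(-281272\right) = 56036414200$)
$M = \frac{280481}{56036414200} \approx 5.0053 \cdot 10^{-6}$
$\frac{a}{M} = - \frac{430500}{\frac{280481}{56036414200}} = \left(-430500\right) \frac{56036414200}{280481} = - \frac{588382349100000}{6841}$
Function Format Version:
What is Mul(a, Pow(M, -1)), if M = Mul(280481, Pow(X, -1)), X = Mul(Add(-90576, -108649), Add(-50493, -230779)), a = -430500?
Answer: Rational(-588382349100000, 6841) ≈ -8.6008e+10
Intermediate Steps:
X = 56036414200 (X = Mul(-199225, -281272) = 56036414200)
M = Rational(280481, 56036414200) (M = Mul(280481, Pow(56036414200, -1)) = Mul(280481, Rational(1, 56036414200)) = Rational(280481, 56036414200) ≈ 5.0053e-6)
Mul(a, Pow(M, -1)) = Mul(-430500, Pow(Rational(280481, 56036414200), -1)) = Mul(-430500, Rational(56036414200, 280481)) = Rational(-588382349100000, 6841)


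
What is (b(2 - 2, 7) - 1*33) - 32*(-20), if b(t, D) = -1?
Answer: 606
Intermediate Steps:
(b(2 - 2, 7) - 1*33) - 32*(-20) = (-1 - 1*33) - 32*(-20) = (-1 - 33) + 640 = -34 + 640 = 606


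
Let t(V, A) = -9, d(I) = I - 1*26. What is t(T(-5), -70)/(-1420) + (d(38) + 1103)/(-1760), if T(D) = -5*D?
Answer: -78373/124960 ≈ -0.62718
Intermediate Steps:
d(I) = -26 + I (d(I) = I - 26 = -26 + I)
t(T(-5), -70)/(-1420) + (d(38) + 1103)/(-1760) = -9/(-1420) + ((-26 + 38) + 1103)/(-1760) = -9*(-1/1420) + (12 + 1103)*(-1/1760) = 9/1420 + 1115*(-1/1760) = 9/1420 - 223/352 = -78373/124960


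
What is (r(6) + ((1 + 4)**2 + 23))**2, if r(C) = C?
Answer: 2916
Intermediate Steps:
(r(6) + ((1 + 4)**2 + 23))**2 = (6 + ((1 + 4)**2 + 23))**2 = (6 + (5**2 + 23))**2 = (6 + (25 + 23))**2 = (6 + 48)**2 = 54**2 = 2916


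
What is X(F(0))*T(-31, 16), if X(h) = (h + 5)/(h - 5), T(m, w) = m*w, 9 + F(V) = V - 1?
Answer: -496/3 ≈ -165.33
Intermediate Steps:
F(V) = -10 + V (F(V) = -9 + (V - 1) = -9 + (-1 + V) = -10 + V)
X(h) = (5 + h)/(-5 + h)
X(F(0))*T(-31, 16) = ((5 + (-10 + 0))/(-5 + (-10 + 0)))*(-31*16) = ((5 - 10)/(-5 - 10))*(-496) = (-5/(-15))*(-496) = -1/15*(-5)*(-496) = (1/3)*(-496) = -496/3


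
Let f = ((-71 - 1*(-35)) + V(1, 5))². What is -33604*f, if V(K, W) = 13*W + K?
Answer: -30243600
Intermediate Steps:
V(K, W) = K + 13*W
f = 900 (f = ((-71 - 1*(-35)) + (1 + 13*5))² = ((-71 + 35) + (1 + 65))² = (-36 + 66)² = 30² = 900)
-33604*f = -33604/(1/900) = -33604/1/900 = -33604*900 = -30243600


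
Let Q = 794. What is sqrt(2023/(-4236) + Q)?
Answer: sqrt(3559681299)/2118 ≈ 28.170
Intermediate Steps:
sqrt(2023/(-4236) + Q) = sqrt(2023/(-4236) + 794) = sqrt(2023*(-1/4236) + 794) = sqrt(-2023/4236 + 794) = sqrt(3361361/4236) = sqrt(3559681299)/2118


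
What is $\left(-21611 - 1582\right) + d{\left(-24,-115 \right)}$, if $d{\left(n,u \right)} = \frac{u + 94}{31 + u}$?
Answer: $- \frac{92771}{4} \approx -23193.0$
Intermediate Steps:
$d{\left(n,u \right)} = \frac{94 + u}{31 + u}$
$\left(-21611 - 1582\right) + d{\left(-24,-115 \right)} = \left(-21611 - 1582\right) + \frac{94 - 115}{31 - 115} = -23193 + \frac{1}{-84} \left(-21\right) = -23193 - - \frac{1}{4} = -23193 + \frac{1}{4} = - \frac{92771}{4}$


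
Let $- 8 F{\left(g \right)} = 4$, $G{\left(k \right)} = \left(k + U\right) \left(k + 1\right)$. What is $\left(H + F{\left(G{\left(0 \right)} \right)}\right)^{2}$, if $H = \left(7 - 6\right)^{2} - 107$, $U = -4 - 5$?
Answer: $\frac{45369}{4} \approx 11342.0$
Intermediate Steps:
$U = -9$
$G{\left(k \right)} = \left(1 + k\right) \left(-9 + k\right)$ ($G{\left(k \right)} = \left(k - 9\right) \left(k + 1\right) = \left(-9 + k\right) \left(1 + k\right) = \left(1 + k\right) \left(-9 + k\right)$)
$F{\left(g \right)} = - \frac{1}{2}$ ($F{\left(g \right)} = \left(- \frac{1}{8}\right) 4 = - \frac{1}{2}$)
$H = -106$ ($H = 1^{2} - 107 = 1 - 107 = -106$)
$\left(H + F{\left(G{\left(0 \right)} \right)}\right)^{2} = \left(-106 - \frac{1}{2}\right)^{2} = \left(- \frac{213}{2}\right)^{2} = \frac{45369}{4}$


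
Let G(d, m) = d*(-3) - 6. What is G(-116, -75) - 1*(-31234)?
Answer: 31576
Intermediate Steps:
G(d, m) = -6 - 3*d (G(d, m) = -3*d - 6 = -6 - 3*d)
G(-116, -75) - 1*(-31234) = (-6 - 3*(-116)) - 1*(-31234) = (-6 + 348) + 31234 = 342 + 31234 = 31576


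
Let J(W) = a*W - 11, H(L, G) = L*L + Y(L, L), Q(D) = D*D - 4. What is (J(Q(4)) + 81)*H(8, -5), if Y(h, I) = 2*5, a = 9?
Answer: 13172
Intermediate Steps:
Y(h, I) = 10
Q(D) = -4 + D**2 (Q(D) = D**2 - 4 = -4 + D**2)
H(L, G) = 10 + L**2 (H(L, G) = L*L + 10 = L**2 + 10 = 10 + L**2)
J(W) = -11 + 9*W (J(W) = 9*W - 11 = -11 + 9*W)
(J(Q(4)) + 81)*H(8, -5) = ((-11 + 9*(-4 + 4**2)) + 81)*(10 + 8**2) = ((-11 + 9*(-4 + 16)) + 81)*(10 + 64) = ((-11 + 9*12) + 81)*74 = ((-11 + 108) + 81)*74 = (97 + 81)*74 = 178*74 = 13172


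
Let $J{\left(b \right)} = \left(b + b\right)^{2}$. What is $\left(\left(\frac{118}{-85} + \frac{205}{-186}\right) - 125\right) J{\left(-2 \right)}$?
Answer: $- \frac{16124984}{7905} \approx -2039.8$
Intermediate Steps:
$J{\left(b \right)} = 4 b^{2}$ ($J{\left(b \right)} = \left(2 b\right)^{2} = 4 b^{2}$)
$\left(\left(\frac{118}{-85} + \frac{205}{-186}\right) - 125\right) J{\left(-2 \right)} = \left(\left(\frac{118}{-85} + \frac{205}{-186}\right) - 125\right) 4 \left(-2\right)^{2} = \left(\left(118 \left(- \frac{1}{85}\right) + 205 \left(- \frac{1}{186}\right)\right) - 125\right) 4 \cdot 4 = \left(\left(- \frac{118}{85} - \frac{205}{186}\right) - 125\right) 16 = \left(- \frac{39373}{15810} - 125\right) 16 = \left(- \frac{2015623}{15810}\right) 16 = - \frac{16124984}{7905}$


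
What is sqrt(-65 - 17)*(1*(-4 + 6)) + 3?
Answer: 3 + 2*I*sqrt(82) ≈ 3.0 + 18.111*I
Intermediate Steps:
sqrt(-65 - 17)*(1*(-4 + 6)) + 3 = sqrt(-82)*(1*2) + 3 = (I*sqrt(82))*2 + 3 = 2*I*sqrt(82) + 3 = 3 + 2*I*sqrt(82)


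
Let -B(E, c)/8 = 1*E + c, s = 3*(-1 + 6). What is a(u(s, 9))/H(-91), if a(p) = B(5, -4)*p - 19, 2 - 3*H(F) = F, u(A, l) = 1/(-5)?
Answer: -87/155 ≈ -0.56129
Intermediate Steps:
s = 15 (s = 3*5 = 15)
B(E, c) = -8*E - 8*c (B(E, c) = -8*(1*E + c) = -8*(E + c) = -8*E - 8*c)
u(A, l) = -⅕
H(F) = ⅔ - F/3
a(p) = -19 - 8*p (a(p) = (-8*5 - 8*(-4))*p - 19 = (-40 + 32)*p - 19 = -8*p - 19 = -19 - 8*p)
a(u(s, 9))/H(-91) = (-19 - 8*(-⅕))/(⅔ - ⅓*(-91)) = (-19 + 8/5)/(⅔ + 91/3) = -87/5/31 = -87/5*1/31 = -87/155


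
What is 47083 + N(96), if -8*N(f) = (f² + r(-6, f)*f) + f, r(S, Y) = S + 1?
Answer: 45979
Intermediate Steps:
r(S, Y) = 1 + S
N(f) = f/2 - f²/8 (N(f) = -((f² + (1 - 6)*f) + f)/8 = -((f² - 5*f) + f)/8 = -(f² - 4*f)/8 = f/2 - f²/8)
47083 + N(96) = 47083 + (⅛)*96*(4 - 1*96) = 47083 + (⅛)*96*(4 - 96) = 47083 + (⅛)*96*(-92) = 47083 - 1104 = 45979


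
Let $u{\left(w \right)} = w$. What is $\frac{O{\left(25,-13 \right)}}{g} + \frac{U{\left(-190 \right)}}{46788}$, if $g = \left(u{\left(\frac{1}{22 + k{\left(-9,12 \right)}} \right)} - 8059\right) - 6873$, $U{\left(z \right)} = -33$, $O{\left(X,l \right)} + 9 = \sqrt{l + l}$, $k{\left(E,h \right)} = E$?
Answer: $- \frac{103511}{1009139180} - \frac{13 i \sqrt{26}}{194115} \approx -0.00010257 - 0.00034148 i$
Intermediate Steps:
$O{\left(X,l \right)} = -9 + \sqrt{2} \sqrt{l}$ ($O{\left(X,l \right)} = -9 + \sqrt{l + l} = -9 + \sqrt{2 l} = -9 + \sqrt{2} \sqrt{l}$)
$g = - \frac{194115}{13}$ ($g = \left(\frac{1}{22 - 9} - 8059\right) - 6873 = \left(\frac{1}{13} - 8059\right) - 6873 = - \frac{104766}{13} - 6873 = - \frac{194115}{13} \approx -14932.0$)
$\frac{O{\left(25,-13 \right)}}{g} + \frac{U{\left(-190 \right)}}{46788} = \frac{-9 + \sqrt{2} \sqrt{-13}}{- \frac{194115}{13}} - \frac{33}{46788} = \left(-9 + \sqrt{2} i \sqrt{13}\right) \left(- \frac{13}{194115}\right) - \frac{11}{15596} = \left(-9 + i \sqrt{26}\right) \left(- \frac{13}{194115}\right) - \frac{11}{15596} = \left(\frac{39}{64705} - \frac{13 i \sqrt{26}}{194115}\right) - \frac{11}{15596} = - \frac{103511}{1009139180} - \frac{13 i \sqrt{26}}{194115}$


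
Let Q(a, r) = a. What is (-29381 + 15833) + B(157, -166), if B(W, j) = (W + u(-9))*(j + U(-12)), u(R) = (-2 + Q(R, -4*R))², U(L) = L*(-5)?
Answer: -43016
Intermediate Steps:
U(L) = -5*L
u(R) = (-2 + R)²
B(W, j) = (60 + j)*(121 + W) (B(W, j) = (W + (-2 - 9)²)*(j - 5*(-12)) = (W + (-11)²)*(j + 60) = (W + 121)*(60 + j) = (121 + W)*(60 + j) = (60 + j)*(121 + W))
(-29381 + 15833) + B(157, -166) = (-29381 + 15833) + (7260 + 60*157 + 121*(-166) + 157*(-166)) = -13548 + (7260 + 9420 - 20086 - 26062) = -13548 - 29468 = -43016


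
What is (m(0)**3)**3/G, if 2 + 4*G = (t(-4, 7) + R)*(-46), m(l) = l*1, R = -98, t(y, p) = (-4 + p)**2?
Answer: 0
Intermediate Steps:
m(l) = l
G = 1023 (G = -1/2 + (((-4 + 7)**2 - 98)*(-46))/4 = -1/2 + ((3**2 - 98)*(-46))/4 = -1/2 + ((9 - 98)*(-46))/4 = -1/2 + (-89*(-46))/4 = -1/2 + (1/4)*4094 = -1/2 + 2047/2 = 1023)
(m(0)**3)**3/G = (0**3)**3/1023 = 0**3*(1/1023) = 0*(1/1023) = 0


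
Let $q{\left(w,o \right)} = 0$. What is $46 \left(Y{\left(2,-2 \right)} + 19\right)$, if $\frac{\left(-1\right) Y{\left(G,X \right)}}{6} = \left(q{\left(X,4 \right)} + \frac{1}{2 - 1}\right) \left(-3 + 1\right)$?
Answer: $1426$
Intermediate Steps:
$Y{\left(G,X \right)} = 12$ ($Y{\left(G,X \right)} = - 6 \left(0 + \frac{1}{2 - 1}\right) \left(-3 + 1\right) = - 6 \left(0 + 1^{-1}\right) \left(-2\right) = - 6 \left(0 + 1\right) \left(-2\right) = - 6 \cdot 1 \left(-2\right) = \left(-6\right) \left(-2\right) = 12$)
$46 \left(Y{\left(2,-2 \right)} + 19\right) = 46 \left(12 + 19\right) = 46 \cdot 31 = 1426$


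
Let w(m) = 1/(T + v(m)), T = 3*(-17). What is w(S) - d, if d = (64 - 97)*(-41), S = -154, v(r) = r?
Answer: -277366/205 ≈ -1353.0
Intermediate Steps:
T = -51
d = 1353 (d = -33*(-41) = 1353)
w(m) = 1/(-51 + m)
w(S) - d = 1/(-51 - 154) - 1*1353 = 1/(-205) - 1353 = -1/205 - 1353 = -277366/205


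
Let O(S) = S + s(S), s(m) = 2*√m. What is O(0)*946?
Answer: 0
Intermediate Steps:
O(S) = S + 2*√S
O(0)*946 = (0 + 2*√0)*946 = (0 + 2*0)*946 = (0 + 0)*946 = 0*946 = 0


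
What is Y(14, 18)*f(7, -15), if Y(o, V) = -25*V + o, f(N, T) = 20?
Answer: -8720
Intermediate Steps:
Y(o, V) = o - 25*V
Y(14, 18)*f(7, -15) = (14 - 25*18)*20 = (14 - 450)*20 = -436*20 = -8720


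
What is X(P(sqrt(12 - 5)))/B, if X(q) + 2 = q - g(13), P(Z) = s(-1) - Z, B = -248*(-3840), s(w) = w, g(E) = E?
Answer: -1/59520 - sqrt(7)/952320 ≈ -1.9579e-5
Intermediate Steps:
B = 952320
P(Z) = -1 - Z
X(q) = -15 + q (X(q) = -2 + (q - 1*13) = -2 + (q - 13) = -2 + (-13 + q) = -15 + q)
X(P(sqrt(12 - 5)))/B = (-15 + (-1 - sqrt(12 - 5)))/952320 = (-15 + (-1 - sqrt(7)))*(1/952320) = (-16 - sqrt(7))*(1/952320) = -1/59520 - sqrt(7)/952320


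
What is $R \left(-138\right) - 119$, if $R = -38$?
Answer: $5125$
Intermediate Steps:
$R \left(-138\right) - 119 = \left(-38\right) \left(-138\right) - 119 = 5244 - 119 = 5125$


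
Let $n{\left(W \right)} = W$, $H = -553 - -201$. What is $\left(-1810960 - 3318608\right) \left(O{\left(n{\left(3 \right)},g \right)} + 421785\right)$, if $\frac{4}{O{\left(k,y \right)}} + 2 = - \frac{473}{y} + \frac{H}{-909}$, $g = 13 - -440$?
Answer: $- \frac{789020473799456352}{364685} \approx -2.1636 \cdot 10^{12}$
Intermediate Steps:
$H = -352$ ($H = -553 + 201 = -352$)
$g = 453$ ($g = 13 + 440 = 453$)
$O{\left(k,y \right)} = \frac{4}{- \frac{1466}{909} - \frac{473}{y}}$ ($O{\left(k,y \right)} = \frac{4}{-2 - \left(- \frac{352}{909} + \frac{473}{y}\right)} = \frac{4}{-2 + \left(- \frac{473}{y} + \frac{352}{909}\right)} = \frac{4}{-2 + \left(\frac{352}{909} - \frac{473}{y}\right)} = \frac{4}{- \frac{1466}{909} - \frac{473}{y}}$)
$\left(-1810960 - 3318608\right) \left(O{\left(n{\left(3 \right)},g \right)} + 421785\right) = \left(-1810960 - 3318608\right) \left(\left(-3636\right) 453 \frac{1}{429957 + 1466 \cdot 453} + 421785\right) = \left(-1810960 - 3318608\right) \left(\left(-3636\right) 453 \frac{1}{429957 + 664098} + 421785\right) = \left(-1810960 - 3318608\right) \left(\left(-3636\right) 453 \cdot \frac{1}{1094055} + 421785\right) = - 5129568 \left(\left(-3636\right) 453 \cdot \frac{1}{1094055} + 421785\right) = - 5129568 \left(- \frac{549036}{364685} + 421785\right) = \left(-5129568\right) \frac{153818113689}{364685} = - \frac{789020473799456352}{364685}$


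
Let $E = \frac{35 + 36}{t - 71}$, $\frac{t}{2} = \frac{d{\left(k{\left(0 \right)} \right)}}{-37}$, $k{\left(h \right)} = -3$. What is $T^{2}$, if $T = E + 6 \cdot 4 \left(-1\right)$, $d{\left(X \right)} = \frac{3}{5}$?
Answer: $\frac{107924733361}{172685881} \approx 624.98$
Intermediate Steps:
$d{\left(X \right)} = \frac{3}{5}$ ($d{\left(X \right)} = 3 \cdot \frac{1}{5} = \frac{3}{5}$)
$t = - \frac{6}{185}$ ($t = 2 \frac{3}{5 \left(-37\right)} = 2 \cdot \frac{3}{5} \left(- \frac{1}{37}\right) = 2 \left(- \frac{3}{185}\right) = - \frac{6}{185} \approx -0.032432$)
$E = - \frac{13135}{13141}$ ($E = \frac{35 + 36}{- \frac{6}{185} - 71} = \frac{71}{- \frac{13141}{185}} = 71 \left(- \frac{185}{13141}\right) = - \frac{13135}{13141} \approx -0.99954$)
$T = - \frac{328519}{13141}$ ($T = - \frac{13135}{13141} + 6 \cdot 4 \left(-1\right) = - \frac{13135}{13141} + 24 \left(-1\right) = - \frac{13135}{13141} - 24 = - \frac{328519}{13141} \approx -25.0$)
$T^{2} = \left(- \frac{328519}{13141}\right)^{2} = \frac{107924733361}{172685881}$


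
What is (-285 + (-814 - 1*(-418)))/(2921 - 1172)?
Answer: -227/583 ≈ -0.38937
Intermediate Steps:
(-285 + (-814 - 1*(-418)))/(2921 - 1172) = (-285 + (-814 + 418))/1749 = (-285 - 396)*(1/1749) = -681*1/1749 = -227/583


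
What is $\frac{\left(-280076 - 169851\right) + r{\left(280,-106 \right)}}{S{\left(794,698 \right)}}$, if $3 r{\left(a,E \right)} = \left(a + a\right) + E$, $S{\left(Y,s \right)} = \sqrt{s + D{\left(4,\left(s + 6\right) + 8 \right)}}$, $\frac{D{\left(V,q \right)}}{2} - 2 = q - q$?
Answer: $- \frac{1349327 \sqrt{78}}{702} \approx -16976.0$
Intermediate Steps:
$D{\left(V,q \right)} = 4$ ($D{\left(V,q \right)} = 4 + 2 \left(q - q\right) = 4 + 2 \cdot 0 = 4 + 0 = 4$)
$S{\left(Y,s \right)} = \sqrt{4 + s}$ ($S{\left(Y,s \right)} = \sqrt{s + 4} = \sqrt{4 + s}$)
$r{\left(a,E \right)} = \frac{E}{3} + \frac{2 a}{3}$ ($r{\left(a,E \right)} = \frac{\left(a + a\right) + E}{3} = \frac{2 a + E}{3} = \frac{E + 2 a}{3} = \frac{E}{3} + \frac{2 a}{3}$)
$\frac{\left(-280076 - 169851\right) + r{\left(280,-106 \right)}}{S{\left(794,698 \right)}} = \frac{\left(-280076 - 169851\right) + \left(\frac{1}{3} \left(-106\right) + \frac{2}{3} \cdot 280\right)}{\sqrt{4 + 698}} = \frac{-449927 + \left(- \frac{106}{3} + \frac{560}{3}\right)}{\sqrt{702}} = \frac{-449927 + \frac{454}{3}}{3 \sqrt{78}} = - \frac{1349327 \frac{\sqrt{78}}{234}}{3} = - \frac{1349327 \sqrt{78}}{702}$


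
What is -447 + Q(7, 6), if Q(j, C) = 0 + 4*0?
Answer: -447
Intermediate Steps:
Q(j, C) = 0 (Q(j, C) = 0 + 0 = 0)
-447 + Q(7, 6) = -447 + 0 = -447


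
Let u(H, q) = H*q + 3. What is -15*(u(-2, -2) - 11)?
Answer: 60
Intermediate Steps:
u(H, q) = 3 + H*q
-15*(u(-2, -2) - 11) = -15*((3 - 2*(-2)) - 11) = -15*((3 + 4) - 11) = -15*(7 - 11) = -15*(-4) = 60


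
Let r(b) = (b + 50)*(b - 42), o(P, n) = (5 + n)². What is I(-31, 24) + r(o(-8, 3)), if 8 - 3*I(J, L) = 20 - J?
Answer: 7481/3 ≈ 2493.7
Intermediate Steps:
I(J, L) = -4 + J/3 (I(J, L) = 8/3 - (20 - J)/3 = 8/3 + (-20/3 + J/3) = -4 + J/3)
r(b) = (-42 + b)*(50 + b) (r(b) = (50 + b)*(-42 + b) = (-42 + b)*(50 + b))
I(-31, 24) + r(o(-8, 3)) = (-4 + (⅓)*(-31)) + (-2100 + ((5 + 3)²)² + 8*(5 + 3)²) = (-4 - 31/3) + (-2100 + (8²)² + 8*8²) = -43/3 + (-2100 + 64² + 8*64) = -43/3 + (-2100 + 4096 + 512) = -43/3 + 2508 = 7481/3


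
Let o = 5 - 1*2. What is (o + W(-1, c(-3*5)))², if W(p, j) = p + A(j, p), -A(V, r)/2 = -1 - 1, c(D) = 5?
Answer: 36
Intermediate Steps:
A(V, r) = 4 (A(V, r) = -2*(-1 - 1) = -2*(-2) = 4)
o = 3 (o = 5 - 2 = 3)
W(p, j) = 4 + p (W(p, j) = p + 4 = 4 + p)
(o + W(-1, c(-3*5)))² = (3 + (4 - 1))² = (3 + 3)² = 6² = 36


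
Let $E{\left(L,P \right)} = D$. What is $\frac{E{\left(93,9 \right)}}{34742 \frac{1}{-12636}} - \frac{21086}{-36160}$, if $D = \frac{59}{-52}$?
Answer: $\frac{312748933}{314067680} \approx 0.9958$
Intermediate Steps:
$D = - \frac{59}{52}$ ($D = 59 \left(- \frac{1}{52}\right) = - \frac{59}{52} \approx -1.1346$)
$E{\left(L,P \right)} = - \frac{59}{52}$
$\frac{E{\left(93,9 \right)}}{34742 \frac{1}{-12636}} - \frac{21086}{-36160} = - \frac{59}{52 \frac{34742}{-12636}} - \frac{21086}{-36160} = - \frac{59}{52 \cdot 34742 \left(- \frac{1}{12636}\right)} - - \frac{10543}{18080} = - \frac{59}{52 \left(- \frac{17371}{6318}\right)} + \frac{10543}{18080} = \left(- \frac{59}{52}\right) \left(- \frac{6318}{17371}\right) + \frac{10543}{18080} = \frac{14337}{34742} + \frac{10543}{18080} = \frac{312748933}{314067680}$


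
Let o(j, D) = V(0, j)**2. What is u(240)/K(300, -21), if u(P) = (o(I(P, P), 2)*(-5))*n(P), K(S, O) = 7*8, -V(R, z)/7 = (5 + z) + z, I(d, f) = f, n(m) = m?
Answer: -246986250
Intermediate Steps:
V(R, z) = -35 - 14*z (V(R, z) = -7*((5 + z) + z) = -7*(5 + 2*z) = -35 - 14*z)
K(S, O) = 56
o(j, D) = (-35 - 14*j)**2
u(P) = -245*P*(5 + 2*P)**2 (u(P) = ((49*(5 + 2*P)**2)*(-5))*P = (-245*(5 + 2*P)**2)*P = -245*P*(5 + 2*P)**2)
u(240)/K(300, -21) = -245*240*(5 + 2*240)**2/56 = -245*240*(5 + 480)**2*(1/56) = -245*240*485**2*(1/56) = -245*240*235225*(1/56) = -13831230000*1/56 = -246986250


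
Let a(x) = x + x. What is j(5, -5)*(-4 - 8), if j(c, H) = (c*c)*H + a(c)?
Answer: 1380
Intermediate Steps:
a(x) = 2*x
j(c, H) = 2*c + H*c**2 (j(c, H) = (c*c)*H + 2*c = c**2*H + 2*c = H*c**2 + 2*c = 2*c + H*c**2)
j(5, -5)*(-4 - 8) = (5*(2 - 5*5))*(-4 - 8) = (5*(2 - 25))*(-12) = (5*(-23))*(-12) = -115*(-12) = 1380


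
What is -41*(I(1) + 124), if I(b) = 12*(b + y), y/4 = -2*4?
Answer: 10168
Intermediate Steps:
y = -32 (y = 4*(-2*4) = 4*(-8) = -32)
I(b) = -384 + 12*b (I(b) = 12*(b - 32) = 12*(-32 + b) = -384 + 12*b)
-41*(I(1) + 124) = -41*((-384 + 12*1) + 124) = -41*((-384 + 12) + 124) = -41*(-372 + 124) = -41*(-248) = 10168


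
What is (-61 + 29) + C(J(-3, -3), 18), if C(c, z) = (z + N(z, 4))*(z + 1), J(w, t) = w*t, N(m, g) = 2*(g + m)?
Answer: 1146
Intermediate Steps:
N(m, g) = 2*g + 2*m
J(w, t) = t*w
C(c, z) = (1 + z)*(8 + 3*z) (C(c, z) = (z + (2*4 + 2*z))*(z + 1) = (z + (8 + 2*z))*(1 + z) = (8 + 3*z)*(1 + z) = (1 + z)*(8 + 3*z))
(-61 + 29) + C(J(-3, -3), 18) = (-61 + 29) + (8 + 3*18² + 11*18) = -32 + (8 + 3*324 + 198) = -32 + (8 + 972 + 198) = -32 + 1178 = 1146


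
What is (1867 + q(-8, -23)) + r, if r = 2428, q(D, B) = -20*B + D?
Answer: 4747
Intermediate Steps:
q(D, B) = D - 20*B
(1867 + q(-8, -23)) + r = (1867 + (-8 - 20*(-23))) + 2428 = (1867 + (-8 + 460)) + 2428 = (1867 + 452) + 2428 = 2319 + 2428 = 4747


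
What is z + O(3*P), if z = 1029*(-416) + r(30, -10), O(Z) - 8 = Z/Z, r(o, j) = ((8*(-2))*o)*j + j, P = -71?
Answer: -423265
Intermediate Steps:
r(o, j) = j - 16*j*o (r(o, j) = (-16*o)*j + j = -16*j*o + j = j - 16*j*o)
O(Z) = 9 (O(Z) = 8 + Z/Z = 8 + 1 = 9)
z = -423274 (z = 1029*(-416) - 10*(1 - 16*30) = -428064 - 10*(1 - 480) = -428064 - 10*(-479) = -428064 + 4790 = -423274)
z + O(3*P) = -423274 + 9 = -423265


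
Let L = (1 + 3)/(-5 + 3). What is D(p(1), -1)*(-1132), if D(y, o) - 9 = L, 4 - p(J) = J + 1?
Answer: -7924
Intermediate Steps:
L = -2 (L = 4/(-2) = 4*(-1/2) = -2)
p(J) = 3 - J (p(J) = 4 - (J + 1) = 4 - (1 + J) = 4 + (-1 - J) = 3 - J)
D(y, o) = 7 (D(y, o) = 9 - 2 = 7)
D(p(1), -1)*(-1132) = 7*(-1132) = -7924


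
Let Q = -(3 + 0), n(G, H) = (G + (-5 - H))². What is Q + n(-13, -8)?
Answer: 97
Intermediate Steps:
n(G, H) = (-5 + G - H)²
Q = -3 (Q = -1*3 = -3)
Q + n(-13, -8) = -3 + (5 - 8 - 1*(-13))² = -3 + (5 - 8 + 13)² = -3 + 10² = -3 + 100 = 97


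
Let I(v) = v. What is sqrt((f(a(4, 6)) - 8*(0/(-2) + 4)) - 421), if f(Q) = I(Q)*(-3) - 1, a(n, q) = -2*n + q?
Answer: 8*I*sqrt(7) ≈ 21.166*I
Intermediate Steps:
a(n, q) = q - 2*n
f(Q) = -1 - 3*Q (f(Q) = Q*(-3) - 1 = -3*Q - 1 = -1 - 3*Q)
sqrt((f(a(4, 6)) - 8*(0/(-2) + 4)) - 421) = sqrt(((-1 - 3*(6 - 2*4)) - 8*(0/(-2) + 4)) - 421) = sqrt(((-1 - 3*(6 - 8)) - 8*(0*(-1/2) + 4)) - 421) = sqrt(((-1 - 3*(-2)) - 8*(0 + 4)) - 421) = sqrt(((-1 + 6) - 8*4) - 421) = sqrt((5 - 1*32) - 421) = sqrt((5 - 32) - 421) = sqrt(-27 - 421) = sqrt(-448) = 8*I*sqrt(7)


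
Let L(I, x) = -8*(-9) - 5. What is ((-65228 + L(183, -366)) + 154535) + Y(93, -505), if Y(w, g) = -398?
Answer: 88976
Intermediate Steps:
L(I, x) = 67 (L(I, x) = 72 - 5 = 67)
((-65228 + L(183, -366)) + 154535) + Y(93, -505) = ((-65228 + 67) + 154535) - 398 = (-65161 + 154535) - 398 = 89374 - 398 = 88976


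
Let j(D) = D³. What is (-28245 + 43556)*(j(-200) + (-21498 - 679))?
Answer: -122827552047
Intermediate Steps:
(-28245 + 43556)*(j(-200) + (-21498 - 679)) = (-28245 + 43556)*((-200)³ + (-21498 - 679)) = 15311*(-8000000 - 22177) = 15311*(-8022177) = -122827552047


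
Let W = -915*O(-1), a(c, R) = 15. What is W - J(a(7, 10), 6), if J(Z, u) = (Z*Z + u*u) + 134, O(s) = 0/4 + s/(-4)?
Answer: -2495/4 ≈ -623.75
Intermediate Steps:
O(s) = -s/4 (O(s) = 0*(¼) + s*(-¼) = 0 - s/4 = -s/4)
W = -915/4 (W = -(-915)*(-1)/4 = -915*¼ = -915/4 ≈ -228.75)
J(Z, u) = 134 + Z² + u² (J(Z, u) = (Z² + u²) + 134 = 134 + Z² + u²)
W - J(a(7, 10), 6) = -915/4 - (134 + 15² + 6²) = -915/4 - (134 + 225 + 36) = -915/4 - 1*395 = -915/4 - 395 = -2495/4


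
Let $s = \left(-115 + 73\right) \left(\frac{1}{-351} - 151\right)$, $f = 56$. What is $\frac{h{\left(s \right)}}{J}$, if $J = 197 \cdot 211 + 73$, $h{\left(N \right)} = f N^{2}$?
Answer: $\frac{3854238869488}{71251245} \approx 54094.0$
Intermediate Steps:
$s = \frac{742028}{117}$ ($s = - 42 \left(- \frac{1}{351} - 151\right) = \left(-42\right) \left(- \frac{53002}{351}\right) = \frac{742028}{117} \approx 6342.1$)
$h{\left(N \right)} = 56 N^{2}$
$J = 41640$ ($J = 41567 + 73 = 41640$)
$\frac{h{\left(s \right)}}{J} = \frac{56 \left(\frac{742028}{117}\right)^{2}}{41640} = 56 \cdot \frac{550605552784}{13689} \cdot \frac{1}{41640} = \frac{30833910955904}{13689} \cdot \frac{1}{41640} = \frac{3854238869488}{71251245}$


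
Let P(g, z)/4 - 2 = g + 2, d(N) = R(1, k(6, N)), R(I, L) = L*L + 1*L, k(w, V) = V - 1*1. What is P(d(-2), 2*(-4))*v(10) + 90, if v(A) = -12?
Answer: -390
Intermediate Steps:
k(w, V) = -1 + V (k(w, V) = V - 1 = -1 + V)
R(I, L) = L + L² (R(I, L) = L² + L = L + L²)
d(N) = N*(-1 + N) (d(N) = (-1 + N)*(1 + (-1 + N)) = (-1 + N)*N = N*(-1 + N))
P(g, z) = 16 + 4*g (P(g, z) = 8 + 4*(g + 2) = 8 + 4*(2 + g) = 8 + (8 + 4*g) = 16 + 4*g)
P(d(-2), 2*(-4))*v(10) + 90 = (16 + 4*(-2*(-1 - 2)))*(-12) + 90 = (16 + 4*(-2*(-3)))*(-12) + 90 = (16 + 4*6)*(-12) + 90 = (16 + 24)*(-12) + 90 = 40*(-12) + 90 = -480 + 90 = -390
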